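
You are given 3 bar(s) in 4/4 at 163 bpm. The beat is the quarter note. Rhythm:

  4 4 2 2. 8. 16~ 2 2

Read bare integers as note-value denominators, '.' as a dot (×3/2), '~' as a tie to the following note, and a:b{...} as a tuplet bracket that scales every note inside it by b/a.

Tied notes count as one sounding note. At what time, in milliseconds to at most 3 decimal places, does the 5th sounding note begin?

note 5 onset = 7b = 2576.687ms

1. 0.0ms @ 0 + 368.098ms (1)
2. 368.098ms @ 1 + 368.098ms (1)
3. 736.196ms @ 2 + 736.196ms (2)
4. 1472.393ms @ 4 + 1104.294ms (3)
5. 2576.687ms @ 7 + 276.074ms (3/4)
6. 2852.761ms @ 31/4 + 828.221ms (9/4)
7. 3680.982ms @ 10 + 736.196ms (2)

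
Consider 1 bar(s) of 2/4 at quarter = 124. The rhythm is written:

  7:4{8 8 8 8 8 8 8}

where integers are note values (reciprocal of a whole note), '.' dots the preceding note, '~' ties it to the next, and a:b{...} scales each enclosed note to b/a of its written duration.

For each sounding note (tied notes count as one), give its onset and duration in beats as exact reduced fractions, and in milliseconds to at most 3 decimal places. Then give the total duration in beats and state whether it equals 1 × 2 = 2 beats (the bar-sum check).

1) 0.0ms=0b +138.249ms=2/7b
2) 138.249ms=2/7b +138.249ms=2/7b
3) 276.498ms=4/7b +138.249ms=2/7b
4) 414.747ms=6/7b +138.249ms=2/7b
5) 552.995ms=8/7b +138.249ms=2/7b
6) 691.244ms=10/7b +138.249ms=2/7b
7) 829.493ms=12/7b +138.249ms=2/7b
Σ=2b of 2 (124bpm 2/4) — PASS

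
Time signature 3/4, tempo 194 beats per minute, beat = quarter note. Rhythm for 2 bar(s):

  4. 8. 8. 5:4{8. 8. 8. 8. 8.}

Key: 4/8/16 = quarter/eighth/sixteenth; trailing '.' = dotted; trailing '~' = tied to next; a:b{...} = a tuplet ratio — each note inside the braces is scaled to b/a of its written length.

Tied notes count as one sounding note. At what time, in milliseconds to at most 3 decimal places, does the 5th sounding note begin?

1. 0.0ms @ 0 + 463.918ms (3/2)
2. 463.918ms @ 3/2 + 231.959ms (3/4)
3. 695.876ms @ 9/4 + 231.959ms (3/4)
4. 927.835ms @ 3 + 185.567ms (3/5)
5. 1113.402ms @ 18/5 + 185.567ms (3/5)
6. 1298.969ms @ 21/5 + 185.567ms (3/5)
7. 1484.536ms @ 24/5 + 185.567ms (3/5)
8. 1670.103ms @ 27/5 + 185.567ms (3/5)

note 5 onset = 18/5b = 1113.402ms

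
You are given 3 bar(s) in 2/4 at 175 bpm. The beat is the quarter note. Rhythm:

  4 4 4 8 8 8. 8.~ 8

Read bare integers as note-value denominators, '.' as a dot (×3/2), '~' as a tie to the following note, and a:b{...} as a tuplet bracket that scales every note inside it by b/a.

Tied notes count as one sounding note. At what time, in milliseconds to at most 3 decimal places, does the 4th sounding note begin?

note 4 onset = 3b = 1028.571ms

1. 0.0ms @ 0 + 342.857ms (1)
2. 342.857ms @ 1 + 342.857ms (1)
3. 685.714ms @ 2 + 342.857ms (1)
4. 1028.571ms @ 3 + 171.429ms (1/2)
5. 1200.0ms @ 7/2 + 171.429ms (1/2)
6. 1371.429ms @ 4 + 257.143ms (3/4)
7. 1628.571ms @ 19/4 + 428.571ms (5/4)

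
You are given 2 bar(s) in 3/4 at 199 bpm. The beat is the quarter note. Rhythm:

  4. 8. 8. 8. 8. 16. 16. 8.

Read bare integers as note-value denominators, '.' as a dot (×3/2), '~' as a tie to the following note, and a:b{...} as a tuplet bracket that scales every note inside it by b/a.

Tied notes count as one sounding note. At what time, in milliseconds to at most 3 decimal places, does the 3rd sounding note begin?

note 3 onset = 9/4b = 678.392ms

1. 0.0ms @ 0 + 452.261ms (3/2)
2. 452.261ms @ 3/2 + 226.131ms (3/4)
3. 678.392ms @ 9/4 + 226.131ms (3/4)
4. 904.523ms @ 3 + 226.131ms (3/4)
5. 1130.653ms @ 15/4 + 226.131ms (3/4)
6. 1356.784ms @ 9/2 + 113.065ms (3/8)
7. 1469.849ms @ 39/8 + 113.065ms (3/8)
8. 1582.915ms @ 21/4 + 226.131ms (3/4)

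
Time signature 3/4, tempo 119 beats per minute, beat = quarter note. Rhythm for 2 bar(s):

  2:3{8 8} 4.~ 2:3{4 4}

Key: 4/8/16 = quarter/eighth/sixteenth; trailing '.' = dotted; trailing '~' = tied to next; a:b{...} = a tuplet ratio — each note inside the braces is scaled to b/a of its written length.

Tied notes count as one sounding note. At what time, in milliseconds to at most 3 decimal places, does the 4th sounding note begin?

1. 0.0ms @ 0 + 378.151ms (3/4)
2. 378.151ms @ 3/4 + 378.151ms (3/4)
3. 756.303ms @ 3/2 + 1512.605ms (3)
4. 2268.908ms @ 9/2 + 756.303ms (3/2)

note 4 onset = 9/2b = 2268.908ms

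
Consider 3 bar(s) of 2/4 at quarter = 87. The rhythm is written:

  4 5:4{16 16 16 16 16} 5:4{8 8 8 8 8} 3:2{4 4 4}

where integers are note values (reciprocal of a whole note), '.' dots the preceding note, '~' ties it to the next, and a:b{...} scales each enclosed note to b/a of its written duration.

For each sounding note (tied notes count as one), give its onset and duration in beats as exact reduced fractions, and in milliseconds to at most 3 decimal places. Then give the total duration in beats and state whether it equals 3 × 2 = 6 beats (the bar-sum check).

1) 0.0ms=0b +689.655ms=1b
2) 689.655ms=1b +137.931ms=1/5b
3) 827.586ms=6/5b +137.931ms=1/5b
4) 965.517ms=7/5b +137.931ms=1/5b
5) 1103.448ms=8/5b +137.931ms=1/5b
6) 1241.379ms=9/5b +137.931ms=1/5b
7) 1379.31ms=2b +275.862ms=2/5b
8) 1655.172ms=12/5b +275.862ms=2/5b
9) 1931.034ms=14/5b +275.862ms=2/5b
10) 2206.897ms=16/5b +275.862ms=2/5b
11) 2482.759ms=18/5b +275.862ms=2/5b
12) 2758.621ms=4b +459.77ms=2/3b
13) 3218.391ms=14/3b +459.77ms=2/3b
14) 3678.161ms=16/3b +459.77ms=2/3b
Σ=6b of 6 (87bpm 2/4) — PASS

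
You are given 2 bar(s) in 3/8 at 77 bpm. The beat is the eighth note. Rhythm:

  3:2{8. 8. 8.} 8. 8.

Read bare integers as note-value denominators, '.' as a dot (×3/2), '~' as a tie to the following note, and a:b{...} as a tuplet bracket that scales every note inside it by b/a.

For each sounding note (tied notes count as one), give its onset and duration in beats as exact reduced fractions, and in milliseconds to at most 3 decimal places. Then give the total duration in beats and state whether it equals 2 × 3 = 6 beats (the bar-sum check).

1) 0.0ms=0b +779.221ms=1b
2) 779.221ms=1b +779.221ms=1b
3) 1558.442ms=2b +779.221ms=1b
4) 2337.662ms=3b +1168.831ms=3/2b
5) 3506.494ms=9/2b +1168.831ms=3/2b
Σ=6b of 6 (77bpm 3/8) — PASS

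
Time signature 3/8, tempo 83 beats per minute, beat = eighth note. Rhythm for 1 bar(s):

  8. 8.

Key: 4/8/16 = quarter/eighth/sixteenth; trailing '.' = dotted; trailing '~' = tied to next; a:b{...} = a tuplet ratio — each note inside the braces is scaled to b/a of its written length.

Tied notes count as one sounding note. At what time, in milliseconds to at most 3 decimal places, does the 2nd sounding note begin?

note 2 onset = 3/2b = 1084.337ms

1. 0.0ms @ 0 + 1084.337ms (3/2)
2. 1084.337ms @ 3/2 + 1084.337ms (3/2)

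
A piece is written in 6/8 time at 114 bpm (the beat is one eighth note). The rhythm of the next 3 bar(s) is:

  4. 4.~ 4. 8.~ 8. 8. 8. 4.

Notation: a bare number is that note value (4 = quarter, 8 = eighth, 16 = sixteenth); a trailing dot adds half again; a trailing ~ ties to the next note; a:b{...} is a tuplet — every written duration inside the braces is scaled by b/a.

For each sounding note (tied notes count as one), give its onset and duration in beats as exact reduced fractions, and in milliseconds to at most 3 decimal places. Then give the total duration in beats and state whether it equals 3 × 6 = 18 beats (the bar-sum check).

1) 0.0ms=0b +1578.947ms=3b
2) 1578.947ms=3b +3157.895ms=6b
3) 4736.842ms=9b +1578.947ms=3b
4) 6315.789ms=12b +789.474ms=3/2b
5) 7105.263ms=27/2b +789.474ms=3/2b
6) 7894.737ms=15b +1578.947ms=3b
Σ=18b of 18 (114bpm 6/8) — PASS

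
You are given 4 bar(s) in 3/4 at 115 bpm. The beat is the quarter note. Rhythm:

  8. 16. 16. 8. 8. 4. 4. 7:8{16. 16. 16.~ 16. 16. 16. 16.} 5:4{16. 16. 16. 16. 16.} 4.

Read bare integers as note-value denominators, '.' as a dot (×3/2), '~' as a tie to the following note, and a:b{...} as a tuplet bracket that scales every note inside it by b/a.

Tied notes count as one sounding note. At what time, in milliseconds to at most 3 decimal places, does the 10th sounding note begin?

note 10 onset = 48/7b = 3577.64ms

1. 0.0ms @ 0 + 391.304ms (3/4)
2. 391.304ms @ 3/4 + 195.652ms (3/8)
3. 586.957ms @ 9/8 + 195.652ms (3/8)
4. 782.609ms @ 3/2 + 391.304ms (3/4)
5. 1173.913ms @ 9/4 + 391.304ms (3/4)
6. 1565.217ms @ 3 + 782.609ms (3/2)
7. 2347.826ms @ 9/2 + 782.609ms (3/2)
8. 3130.435ms @ 6 + 223.602ms (3/7)
9. 3354.037ms @ 45/7 + 223.602ms (3/7)
10. 3577.64ms @ 48/7 + 447.205ms (6/7)
11. 4024.845ms @ 54/7 + 223.602ms (3/7)
12. 4248.447ms @ 57/7 + 223.602ms (3/7)
13. 4472.05ms @ 60/7 + 223.602ms (3/7)
14. 4695.652ms @ 9 + 156.522ms (3/10)
15. 4852.174ms @ 93/10 + 156.522ms (3/10)
16. 5008.696ms @ 48/5 + 156.522ms (3/10)
17. 5165.217ms @ 99/10 + 156.522ms (3/10)
18. 5321.739ms @ 51/5 + 156.522ms (3/10)
19. 5478.261ms @ 21/2 + 782.609ms (3/2)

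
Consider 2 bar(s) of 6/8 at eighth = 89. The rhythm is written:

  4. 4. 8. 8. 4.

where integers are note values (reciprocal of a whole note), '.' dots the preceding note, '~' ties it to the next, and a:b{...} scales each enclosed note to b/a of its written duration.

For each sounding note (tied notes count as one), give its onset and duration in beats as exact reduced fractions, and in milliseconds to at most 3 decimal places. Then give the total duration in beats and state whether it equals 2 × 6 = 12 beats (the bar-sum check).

1) 0.0ms=0b +2022.472ms=3b
2) 2022.472ms=3b +2022.472ms=3b
3) 4044.944ms=6b +1011.236ms=3/2b
4) 5056.18ms=15/2b +1011.236ms=3/2b
5) 6067.416ms=9b +2022.472ms=3b
Σ=12b of 12 (89bpm 6/8) — PASS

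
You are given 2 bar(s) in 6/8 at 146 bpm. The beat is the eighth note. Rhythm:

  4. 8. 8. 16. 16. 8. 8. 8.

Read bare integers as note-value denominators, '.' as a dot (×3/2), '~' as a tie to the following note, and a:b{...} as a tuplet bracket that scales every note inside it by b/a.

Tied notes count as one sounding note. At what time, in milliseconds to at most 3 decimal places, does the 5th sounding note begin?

1. 0.0ms @ 0 + 1232.877ms (3)
2. 1232.877ms @ 3 + 616.438ms (3/2)
3. 1849.315ms @ 9/2 + 616.438ms (3/2)
4. 2465.753ms @ 6 + 308.219ms (3/4)
5. 2773.973ms @ 27/4 + 308.219ms (3/4)
6. 3082.192ms @ 15/2 + 616.438ms (3/2)
7. 3698.63ms @ 9 + 616.438ms (3/2)
8. 4315.068ms @ 21/2 + 616.438ms (3/2)

note 5 onset = 27/4b = 2773.973ms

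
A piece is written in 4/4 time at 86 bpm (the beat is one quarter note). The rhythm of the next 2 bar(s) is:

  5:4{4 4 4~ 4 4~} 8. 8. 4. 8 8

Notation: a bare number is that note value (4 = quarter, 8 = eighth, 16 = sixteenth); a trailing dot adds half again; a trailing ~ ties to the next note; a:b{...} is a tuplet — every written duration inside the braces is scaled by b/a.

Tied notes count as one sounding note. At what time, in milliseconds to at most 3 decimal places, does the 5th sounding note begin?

note 5 onset = 19/4b = 3313.953ms

1. 0.0ms @ 0 + 558.14ms (4/5)
2. 558.14ms @ 4/5 + 558.14ms (4/5)
3. 1116.279ms @ 8/5 + 1116.279ms (8/5)
4. 2232.558ms @ 16/5 + 1081.395ms (31/20)
5. 3313.953ms @ 19/4 + 523.256ms (3/4)
6. 3837.209ms @ 11/2 + 1046.512ms (3/2)
7. 4883.721ms @ 7 + 348.837ms (1/2)
8. 5232.558ms @ 15/2 + 348.837ms (1/2)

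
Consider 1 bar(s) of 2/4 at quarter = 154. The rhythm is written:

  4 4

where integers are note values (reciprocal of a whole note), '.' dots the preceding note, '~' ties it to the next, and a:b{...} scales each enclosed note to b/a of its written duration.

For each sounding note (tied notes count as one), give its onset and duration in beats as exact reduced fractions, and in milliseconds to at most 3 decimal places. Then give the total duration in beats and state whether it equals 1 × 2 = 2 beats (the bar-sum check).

1) 0.0ms=0b +389.61ms=1b
2) 389.61ms=1b +389.61ms=1b
Σ=2b of 2 (154bpm 2/4) — PASS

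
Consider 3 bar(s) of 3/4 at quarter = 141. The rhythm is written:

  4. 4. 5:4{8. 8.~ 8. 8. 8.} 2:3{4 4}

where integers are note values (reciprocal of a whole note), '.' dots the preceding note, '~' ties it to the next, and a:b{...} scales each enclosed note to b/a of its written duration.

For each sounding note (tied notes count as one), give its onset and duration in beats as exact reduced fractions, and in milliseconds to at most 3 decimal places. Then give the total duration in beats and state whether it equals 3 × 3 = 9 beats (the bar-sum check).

1) 0.0ms=0b +638.298ms=3/2b
2) 638.298ms=3/2b +638.298ms=3/2b
3) 1276.596ms=3b +255.319ms=3/5b
4) 1531.915ms=18/5b +510.638ms=6/5b
5) 2042.553ms=24/5b +255.319ms=3/5b
6) 2297.872ms=27/5b +255.319ms=3/5b
7) 2553.191ms=6b +638.298ms=3/2b
8) 3191.489ms=15/2b +638.298ms=3/2b
Σ=9b of 9 (141bpm 3/4) — PASS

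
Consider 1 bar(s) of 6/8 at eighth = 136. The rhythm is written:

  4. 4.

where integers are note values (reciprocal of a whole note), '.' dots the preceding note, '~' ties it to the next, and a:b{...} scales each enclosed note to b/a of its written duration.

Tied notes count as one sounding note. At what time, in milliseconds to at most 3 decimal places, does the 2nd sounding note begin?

1. 0.0ms @ 0 + 1323.529ms (3)
2. 1323.529ms @ 3 + 1323.529ms (3)

note 2 onset = 3b = 1323.529ms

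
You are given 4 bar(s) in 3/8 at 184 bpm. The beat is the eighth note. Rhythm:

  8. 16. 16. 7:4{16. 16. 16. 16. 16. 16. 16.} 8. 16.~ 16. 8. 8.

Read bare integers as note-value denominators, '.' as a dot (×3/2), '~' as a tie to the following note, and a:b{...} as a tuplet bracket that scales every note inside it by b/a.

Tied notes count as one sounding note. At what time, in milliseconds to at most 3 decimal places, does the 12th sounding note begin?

1. 0.0ms @ 0 + 489.13ms (3/2)
2. 489.13ms @ 3/2 + 244.565ms (3/4)
3. 733.696ms @ 9/4 + 244.565ms (3/4)
4. 978.261ms @ 3 + 139.752ms (3/7)
5. 1118.012ms @ 24/7 + 139.752ms (3/7)
6. 1257.764ms @ 27/7 + 139.752ms (3/7)
7. 1397.516ms @ 30/7 + 139.752ms (3/7)
8. 1537.267ms @ 33/7 + 139.752ms (3/7)
9. 1677.019ms @ 36/7 + 139.752ms (3/7)
10. 1816.77ms @ 39/7 + 139.752ms (3/7)
11. 1956.522ms @ 6 + 489.13ms (3/2)
12. 2445.652ms @ 15/2 + 489.13ms (3/2)
13. 2934.783ms @ 9 + 489.13ms (3/2)
14. 3423.913ms @ 21/2 + 489.13ms (3/2)

note 12 onset = 15/2b = 2445.652ms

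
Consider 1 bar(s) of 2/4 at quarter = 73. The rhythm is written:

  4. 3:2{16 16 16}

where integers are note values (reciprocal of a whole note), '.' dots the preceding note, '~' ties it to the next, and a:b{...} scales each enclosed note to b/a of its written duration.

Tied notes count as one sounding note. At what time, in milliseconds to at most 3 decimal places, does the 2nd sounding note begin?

note 2 onset = 3/2b = 1232.877ms

1. 0.0ms @ 0 + 1232.877ms (3/2)
2. 1232.877ms @ 3/2 + 136.986ms (1/6)
3. 1369.863ms @ 5/3 + 136.986ms (1/6)
4. 1506.849ms @ 11/6 + 136.986ms (1/6)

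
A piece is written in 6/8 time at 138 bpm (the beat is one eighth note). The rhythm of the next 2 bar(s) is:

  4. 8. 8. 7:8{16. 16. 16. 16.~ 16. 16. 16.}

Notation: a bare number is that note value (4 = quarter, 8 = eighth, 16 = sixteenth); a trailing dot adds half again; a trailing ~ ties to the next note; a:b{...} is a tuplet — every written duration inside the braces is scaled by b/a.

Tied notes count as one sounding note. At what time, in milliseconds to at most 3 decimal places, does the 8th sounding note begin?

1. 0.0ms @ 0 + 1304.348ms (3)
2. 1304.348ms @ 3 + 652.174ms (3/2)
3. 1956.522ms @ 9/2 + 652.174ms (3/2)
4. 2608.696ms @ 6 + 372.671ms (6/7)
5. 2981.366ms @ 48/7 + 372.671ms (6/7)
6. 3354.037ms @ 54/7 + 372.671ms (6/7)
7. 3726.708ms @ 60/7 + 745.342ms (12/7)
8. 4472.05ms @ 72/7 + 372.671ms (6/7)
9. 4844.72ms @ 78/7 + 372.671ms (6/7)

note 8 onset = 72/7b = 4472.05ms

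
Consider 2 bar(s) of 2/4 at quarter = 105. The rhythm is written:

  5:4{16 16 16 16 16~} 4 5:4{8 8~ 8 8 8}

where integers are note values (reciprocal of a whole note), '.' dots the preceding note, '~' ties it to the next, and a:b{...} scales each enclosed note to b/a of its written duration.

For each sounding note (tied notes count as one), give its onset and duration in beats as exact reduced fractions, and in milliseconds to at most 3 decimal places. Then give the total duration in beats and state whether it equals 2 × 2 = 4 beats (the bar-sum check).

1) 0.0ms=0b +114.286ms=1/5b
2) 114.286ms=1/5b +114.286ms=1/5b
3) 228.571ms=2/5b +114.286ms=1/5b
4) 342.857ms=3/5b +114.286ms=1/5b
5) 457.143ms=4/5b +685.714ms=6/5b
6) 1142.857ms=2b +228.571ms=2/5b
7) 1371.429ms=12/5b +457.143ms=4/5b
8) 1828.571ms=16/5b +228.571ms=2/5b
9) 2057.143ms=18/5b +228.571ms=2/5b
Σ=4b of 4 (105bpm 2/4) — PASS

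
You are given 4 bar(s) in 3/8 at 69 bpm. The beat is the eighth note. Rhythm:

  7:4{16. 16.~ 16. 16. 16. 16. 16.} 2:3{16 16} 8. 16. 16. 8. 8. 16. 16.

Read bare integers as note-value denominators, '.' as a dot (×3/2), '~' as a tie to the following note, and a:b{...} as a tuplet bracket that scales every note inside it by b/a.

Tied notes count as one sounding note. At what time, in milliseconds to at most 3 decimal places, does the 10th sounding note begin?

note 10 onset = 6b = 5217.391ms

1. 0.0ms @ 0 + 372.671ms (3/7)
2. 372.671ms @ 3/7 + 745.342ms (6/7)
3. 1118.012ms @ 9/7 + 372.671ms (3/7)
4. 1490.683ms @ 12/7 + 372.671ms (3/7)
5. 1863.354ms @ 15/7 + 372.671ms (3/7)
6. 2236.025ms @ 18/7 + 372.671ms (3/7)
7. 2608.696ms @ 3 + 652.174ms (3/4)
8. 3260.87ms @ 15/4 + 652.174ms (3/4)
9. 3913.043ms @ 9/2 + 1304.348ms (3/2)
10. 5217.391ms @ 6 + 652.174ms (3/4)
11. 5869.565ms @ 27/4 + 652.174ms (3/4)
12. 6521.739ms @ 15/2 + 1304.348ms (3/2)
13. 7826.087ms @ 9 + 1304.348ms (3/2)
14. 9130.435ms @ 21/2 + 652.174ms (3/4)
15. 9782.609ms @ 45/4 + 652.174ms (3/4)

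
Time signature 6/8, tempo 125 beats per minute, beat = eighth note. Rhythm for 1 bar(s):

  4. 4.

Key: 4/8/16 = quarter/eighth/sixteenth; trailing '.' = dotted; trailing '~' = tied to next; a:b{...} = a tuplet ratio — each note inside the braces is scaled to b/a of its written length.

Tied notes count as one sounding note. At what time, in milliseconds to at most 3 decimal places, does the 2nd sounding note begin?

1. 0.0ms @ 0 + 1440.0ms (3)
2. 1440.0ms @ 3 + 1440.0ms (3)

note 2 onset = 3b = 1440.0ms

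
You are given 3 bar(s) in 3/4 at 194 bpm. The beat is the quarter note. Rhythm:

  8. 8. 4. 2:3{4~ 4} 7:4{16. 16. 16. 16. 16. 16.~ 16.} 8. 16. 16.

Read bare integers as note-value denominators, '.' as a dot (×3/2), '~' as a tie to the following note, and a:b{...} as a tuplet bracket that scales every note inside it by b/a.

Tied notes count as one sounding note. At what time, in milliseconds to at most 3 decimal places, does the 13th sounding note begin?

note 13 onset = 69/8b = 2667.526ms

1. 0.0ms @ 0 + 231.959ms (3/4)
2. 231.959ms @ 3/4 + 231.959ms (3/4)
3. 463.918ms @ 3/2 + 463.918ms (3/2)
4. 927.835ms @ 3 + 927.835ms (3)
5. 1855.67ms @ 6 + 66.274ms (3/14)
6. 1921.944ms @ 87/14 + 66.274ms (3/14)
7. 1988.218ms @ 45/7 + 66.274ms (3/14)
8. 2054.492ms @ 93/14 + 66.274ms (3/14)
9. 2120.766ms @ 48/7 + 66.274ms (3/14)
10. 2187.04ms @ 99/14 + 132.548ms (3/7)
11. 2319.588ms @ 15/2 + 231.959ms (3/4)
12. 2551.546ms @ 33/4 + 115.979ms (3/8)
13. 2667.526ms @ 69/8 + 115.979ms (3/8)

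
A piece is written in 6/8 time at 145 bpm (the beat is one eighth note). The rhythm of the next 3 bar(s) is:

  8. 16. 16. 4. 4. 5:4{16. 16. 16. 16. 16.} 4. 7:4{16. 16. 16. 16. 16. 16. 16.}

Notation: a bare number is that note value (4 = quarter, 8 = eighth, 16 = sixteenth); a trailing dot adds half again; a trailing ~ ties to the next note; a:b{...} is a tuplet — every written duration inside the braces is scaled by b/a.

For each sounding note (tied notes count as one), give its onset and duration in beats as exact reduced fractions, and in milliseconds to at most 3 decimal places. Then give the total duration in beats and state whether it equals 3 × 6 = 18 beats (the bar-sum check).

1) 0.0ms=0b +620.69ms=3/2b
2) 620.69ms=3/2b +310.345ms=3/4b
3) 931.034ms=9/4b +310.345ms=3/4b
4) 1241.379ms=3b +1241.379ms=3b
5) 2482.759ms=6b +1241.379ms=3b
6) 3724.138ms=9b +248.276ms=3/5b
7) 3972.414ms=48/5b +248.276ms=3/5b
8) 4220.69ms=51/5b +248.276ms=3/5b
9) 4468.966ms=54/5b +248.276ms=3/5b
10) 4717.241ms=57/5b +248.276ms=3/5b
11) 4965.517ms=12b +1241.379ms=3b
12) 6206.897ms=15b +177.34ms=3/7b
13) 6384.236ms=108/7b +177.34ms=3/7b
14) 6561.576ms=111/7b +177.34ms=3/7b
15) 6738.916ms=114/7b +177.34ms=3/7b
16) 6916.256ms=117/7b +177.34ms=3/7b
17) 7093.596ms=120/7b +177.34ms=3/7b
18) 7270.936ms=123/7b +177.34ms=3/7b
Σ=18b of 18 (145bpm 6/8) — PASS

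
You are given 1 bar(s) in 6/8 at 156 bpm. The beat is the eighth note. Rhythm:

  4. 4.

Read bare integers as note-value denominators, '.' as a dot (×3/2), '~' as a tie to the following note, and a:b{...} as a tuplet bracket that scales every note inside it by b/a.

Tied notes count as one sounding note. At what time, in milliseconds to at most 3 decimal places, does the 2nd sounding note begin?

note 2 onset = 3b = 1153.846ms

1. 0.0ms @ 0 + 1153.846ms (3)
2. 1153.846ms @ 3 + 1153.846ms (3)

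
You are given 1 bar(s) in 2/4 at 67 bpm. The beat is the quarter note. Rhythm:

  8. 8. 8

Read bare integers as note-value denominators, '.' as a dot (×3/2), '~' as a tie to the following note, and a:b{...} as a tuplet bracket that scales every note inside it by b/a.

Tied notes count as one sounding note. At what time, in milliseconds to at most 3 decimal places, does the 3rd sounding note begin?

1. 0.0ms @ 0 + 671.642ms (3/4)
2. 671.642ms @ 3/4 + 671.642ms (3/4)
3. 1343.284ms @ 3/2 + 447.761ms (1/2)

note 3 onset = 3/2b = 1343.284ms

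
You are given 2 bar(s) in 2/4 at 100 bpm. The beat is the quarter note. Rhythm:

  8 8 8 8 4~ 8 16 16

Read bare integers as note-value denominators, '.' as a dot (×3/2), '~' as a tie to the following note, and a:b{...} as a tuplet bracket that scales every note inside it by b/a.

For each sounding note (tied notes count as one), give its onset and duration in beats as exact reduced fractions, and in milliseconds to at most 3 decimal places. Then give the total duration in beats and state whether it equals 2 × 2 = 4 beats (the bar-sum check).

1) 0.0ms=0b +300.0ms=1/2b
2) 300.0ms=1/2b +300.0ms=1/2b
3) 600.0ms=1b +300.0ms=1/2b
4) 900.0ms=3/2b +300.0ms=1/2b
5) 1200.0ms=2b +900.0ms=3/2b
6) 2100.0ms=7/2b +150.0ms=1/4b
7) 2250.0ms=15/4b +150.0ms=1/4b
Σ=4b of 4 (100bpm 2/4) — PASS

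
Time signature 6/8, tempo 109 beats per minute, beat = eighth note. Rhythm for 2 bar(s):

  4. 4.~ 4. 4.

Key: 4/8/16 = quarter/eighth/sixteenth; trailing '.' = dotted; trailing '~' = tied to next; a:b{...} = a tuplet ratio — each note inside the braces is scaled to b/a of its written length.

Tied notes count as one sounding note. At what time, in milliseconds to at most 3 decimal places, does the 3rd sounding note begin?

note 3 onset = 9b = 4954.128ms

1. 0.0ms @ 0 + 1651.376ms (3)
2. 1651.376ms @ 3 + 3302.752ms (6)
3. 4954.128ms @ 9 + 1651.376ms (3)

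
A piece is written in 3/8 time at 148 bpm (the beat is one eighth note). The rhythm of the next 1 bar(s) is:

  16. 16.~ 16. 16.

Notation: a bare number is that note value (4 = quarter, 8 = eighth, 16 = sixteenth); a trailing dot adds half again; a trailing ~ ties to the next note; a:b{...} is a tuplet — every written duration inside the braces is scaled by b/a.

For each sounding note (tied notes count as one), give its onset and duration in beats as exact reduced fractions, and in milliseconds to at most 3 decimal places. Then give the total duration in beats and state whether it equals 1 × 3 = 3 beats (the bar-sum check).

1) 0.0ms=0b +304.054ms=3/4b
2) 304.054ms=3/4b +608.108ms=3/2b
3) 912.162ms=9/4b +304.054ms=3/4b
Σ=3b of 3 (148bpm 3/8) — PASS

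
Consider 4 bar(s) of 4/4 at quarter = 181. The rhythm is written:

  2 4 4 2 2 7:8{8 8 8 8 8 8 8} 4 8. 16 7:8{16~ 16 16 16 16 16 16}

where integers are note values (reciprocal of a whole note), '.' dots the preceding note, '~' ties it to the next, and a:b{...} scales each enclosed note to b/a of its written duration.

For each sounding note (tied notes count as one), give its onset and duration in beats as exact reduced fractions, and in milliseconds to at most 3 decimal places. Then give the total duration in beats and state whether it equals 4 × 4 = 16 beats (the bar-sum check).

1) 0.0ms=0b +662.983ms=2b
2) 662.983ms=2b +331.492ms=1b
3) 994.475ms=3b +331.492ms=1b
4) 1325.967ms=4b +662.983ms=2b
5) 1988.95ms=6b +662.983ms=2b
6) 2651.934ms=8b +189.424ms=4/7b
7) 2841.358ms=60/7b +189.424ms=4/7b
8) 3030.781ms=64/7b +189.424ms=4/7b
9) 3220.205ms=68/7b +189.424ms=4/7b
10) 3409.629ms=72/7b +189.424ms=4/7b
11) 3599.053ms=76/7b +189.424ms=4/7b
12) 3788.477ms=80/7b +189.424ms=4/7b
13) 3977.901ms=12b +331.492ms=1b
14) 4309.392ms=13b +248.619ms=3/4b
15) 4558.011ms=55/4b +82.873ms=1/4b
16) 4640.884ms=14b +189.424ms=4/7b
17) 4830.308ms=102/7b +94.712ms=2/7b
18) 4925.02ms=104/7b +94.712ms=2/7b
19) 5019.732ms=106/7b +94.712ms=2/7b
20) 5114.444ms=108/7b +94.712ms=2/7b
21) 5209.155ms=110/7b +94.712ms=2/7b
Σ=16b of 16 (181bpm 4/4) — PASS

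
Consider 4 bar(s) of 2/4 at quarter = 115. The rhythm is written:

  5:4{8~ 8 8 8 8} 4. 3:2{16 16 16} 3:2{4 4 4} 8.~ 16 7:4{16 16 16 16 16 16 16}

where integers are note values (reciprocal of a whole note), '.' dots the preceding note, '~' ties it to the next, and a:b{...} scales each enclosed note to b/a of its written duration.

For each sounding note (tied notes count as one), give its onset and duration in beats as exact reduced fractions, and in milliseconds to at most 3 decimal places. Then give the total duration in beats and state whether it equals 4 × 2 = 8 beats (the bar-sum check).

1) 0.0ms=0b +417.391ms=4/5b
2) 417.391ms=4/5b +208.696ms=2/5b
3) 626.087ms=6/5b +208.696ms=2/5b
4) 834.783ms=8/5b +208.696ms=2/5b
5) 1043.478ms=2b +782.609ms=3/2b
6) 1826.087ms=7/2b +86.957ms=1/6b
7) 1913.043ms=11/3b +86.957ms=1/6b
8) 2000.0ms=23/6b +86.957ms=1/6b
9) 2086.957ms=4b +347.826ms=2/3b
10) 2434.783ms=14/3b +347.826ms=2/3b
11) 2782.609ms=16/3b +347.826ms=2/3b
12) 3130.435ms=6b +521.739ms=1b
13) 3652.174ms=7b +74.534ms=1/7b
14) 3726.708ms=50/7b +74.534ms=1/7b
15) 3801.242ms=51/7b +74.534ms=1/7b
16) 3875.776ms=52/7b +74.534ms=1/7b
17) 3950.311ms=53/7b +74.534ms=1/7b
18) 4024.845ms=54/7b +74.534ms=1/7b
19) 4099.379ms=55/7b +74.534ms=1/7b
Σ=8b of 8 (115bpm 2/4) — PASS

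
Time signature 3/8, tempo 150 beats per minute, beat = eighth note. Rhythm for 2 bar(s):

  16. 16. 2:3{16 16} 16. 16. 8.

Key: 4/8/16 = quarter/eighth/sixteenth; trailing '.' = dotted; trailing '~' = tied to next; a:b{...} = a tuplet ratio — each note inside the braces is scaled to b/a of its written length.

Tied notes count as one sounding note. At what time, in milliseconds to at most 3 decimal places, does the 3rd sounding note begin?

1. 0.0ms @ 0 + 300.0ms (3/4)
2. 300.0ms @ 3/4 + 300.0ms (3/4)
3. 600.0ms @ 3/2 + 300.0ms (3/4)
4. 900.0ms @ 9/4 + 300.0ms (3/4)
5. 1200.0ms @ 3 + 300.0ms (3/4)
6. 1500.0ms @ 15/4 + 300.0ms (3/4)
7. 1800.0ms @ 9/2 + 600.0ms (3/2)

note 3 onset = 3/2b = 600.0ms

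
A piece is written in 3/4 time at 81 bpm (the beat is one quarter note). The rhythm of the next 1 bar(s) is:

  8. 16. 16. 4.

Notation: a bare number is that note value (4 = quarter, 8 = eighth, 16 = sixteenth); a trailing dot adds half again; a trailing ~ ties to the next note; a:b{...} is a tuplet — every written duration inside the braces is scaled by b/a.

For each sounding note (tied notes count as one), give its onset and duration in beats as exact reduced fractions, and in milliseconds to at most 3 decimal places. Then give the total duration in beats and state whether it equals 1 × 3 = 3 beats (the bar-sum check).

1) 0.0ms=0b +555.556ms=3/4b
2) 555.556ms=3/4b +277.778ms=3/8b
3) 833.333ms=9/8b +277.778ms=3/8b
4) 1111.111ms=3/2b +1111.111ms=3/2b
Σ=3b of 3 (81bpm 3/4) — PASS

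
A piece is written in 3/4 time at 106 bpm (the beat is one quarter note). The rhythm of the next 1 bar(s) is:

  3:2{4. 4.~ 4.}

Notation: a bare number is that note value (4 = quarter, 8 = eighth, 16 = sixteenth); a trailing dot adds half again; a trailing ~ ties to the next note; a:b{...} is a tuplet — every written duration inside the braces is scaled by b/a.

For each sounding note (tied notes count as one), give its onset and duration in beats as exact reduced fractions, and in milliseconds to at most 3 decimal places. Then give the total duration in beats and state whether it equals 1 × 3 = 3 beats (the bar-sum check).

1) 0.0ms=0b +566.038ms=1b
2) 566.038ms=1b +1132.075ms=2b
Σ=3b of 3 (106bpm 3/4) — PASS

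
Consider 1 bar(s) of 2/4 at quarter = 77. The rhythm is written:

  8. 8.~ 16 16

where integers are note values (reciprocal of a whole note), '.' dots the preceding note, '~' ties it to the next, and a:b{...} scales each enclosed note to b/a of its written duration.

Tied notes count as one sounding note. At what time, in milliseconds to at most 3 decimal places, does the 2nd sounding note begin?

note 2 onset = 3/4b = 584.416ms

1. 0.0ms @ 0 + 584.416ms (3/4)
2. 584.416ms @ 3/4 + 779.221ms (1)
3. 1363.636ms @ 7/4 + 194.805ms (1/4)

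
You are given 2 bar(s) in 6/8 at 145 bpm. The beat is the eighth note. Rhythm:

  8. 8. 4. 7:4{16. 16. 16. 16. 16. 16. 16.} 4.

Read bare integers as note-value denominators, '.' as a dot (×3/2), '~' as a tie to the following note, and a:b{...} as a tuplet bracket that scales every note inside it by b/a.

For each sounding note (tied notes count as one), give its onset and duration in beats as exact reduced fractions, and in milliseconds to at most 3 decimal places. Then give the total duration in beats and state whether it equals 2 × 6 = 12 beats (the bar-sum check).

1) 0.0ms=0b +620.69ms=3/2b
2) 620.69ms=3/2b +620.69ms=3/2b
3) 1241.379ms=3b +1241.379ms=3b
4) 2482.759ms=6b +177.34ms=3/7b
5) 2660.099ms=45/7b +177.34ms=3/7b
6) 2837.438ms=48/7b +177.34ms=3/7b
7) 3014.778ms=51/7b +177.34ms=3/7b
8) 3192.118ms=54/7b +177.34ms=3/7b
9) 3369.458ms=57/7b +177.34ms=3/7b
10) 3546.798ms=60/7b +177.34ms=3/7b
11) 3724.138ms=9b +1241.379ms=3b
Σ=12b of 12 (145bpm 6/8) — PASS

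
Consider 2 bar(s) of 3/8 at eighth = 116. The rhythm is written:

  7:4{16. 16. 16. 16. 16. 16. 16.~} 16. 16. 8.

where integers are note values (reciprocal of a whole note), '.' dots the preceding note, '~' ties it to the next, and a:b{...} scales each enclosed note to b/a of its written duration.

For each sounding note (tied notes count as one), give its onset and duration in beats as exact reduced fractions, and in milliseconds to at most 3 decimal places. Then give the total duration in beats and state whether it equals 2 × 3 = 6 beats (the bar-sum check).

1) 0.0ms=0b +221.675ms=3/7b
2) 221.675ms=3/7b +221.675ms=3/7b
3) 443.35ms=6/7b +221.675ms=3/7b
4) 665.025ms=9/7b +221.675ms=3/7b
5) 886.7ms=12/7b +221.675ms=3/7b
6) 1108.374ms=15/7b +221.675ms=3/7b
7) 1330.049ms=18/7b +609.606ms=33/28b
8) 1939.655ms=15/4b +387.931ms=3/4b
9) 2327.586ms=9/2b +775.862ms=3/2b
Σ=6b of 6 (116bpm 3/8) — PASS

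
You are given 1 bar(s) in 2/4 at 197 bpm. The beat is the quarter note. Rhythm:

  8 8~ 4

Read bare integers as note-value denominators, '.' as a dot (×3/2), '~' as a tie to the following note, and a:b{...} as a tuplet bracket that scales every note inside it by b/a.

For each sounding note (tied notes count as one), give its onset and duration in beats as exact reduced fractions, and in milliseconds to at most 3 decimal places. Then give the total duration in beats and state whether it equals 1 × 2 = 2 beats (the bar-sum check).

1) 0.0ms=0b +152.284ms=1/2b
2) 152.284ms=1/2b +456.853ms=3/2b
Σ=2b of 2 (197bpm 2/4) — PASS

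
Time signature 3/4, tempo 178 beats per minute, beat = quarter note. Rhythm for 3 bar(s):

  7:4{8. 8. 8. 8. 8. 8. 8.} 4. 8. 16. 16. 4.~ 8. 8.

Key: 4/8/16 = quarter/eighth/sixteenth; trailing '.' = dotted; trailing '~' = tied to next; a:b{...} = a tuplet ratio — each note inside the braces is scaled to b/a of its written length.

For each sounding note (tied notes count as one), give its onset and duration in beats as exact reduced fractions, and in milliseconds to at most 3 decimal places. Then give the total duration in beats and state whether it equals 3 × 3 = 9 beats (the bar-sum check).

1) 0.0ms=0b +144.462ms=3/7b
2) 144.462ms=3/7b +144.462ms=3/7b
3) 288.925ms=6/7b +144.462ms=3/7b
4) 433.387ms=9/7b +144.462ms=3/7b
5) 577.849ms=12/7b +144.462ms=3/7b
6) 722.311ms=15/7b +144.462ms=3/7b
7) 866.774ms=18/7b +144.462ms=3/7b
8) 1011.236ms=3b +505.618ms=3/2b
9) 1516.854ms=9/2b +252.809ms=3/4b
10) 1769.663ms=21/4b +126.404ms=3/8b
11) 1896.067ms=45/8b +126.404ms=3/8b
12) 2022.472ms=6b +758.427ms=9/4b
13) 2780.899ms=33/4b +252.809ms=3/4b
Σ=9b of 9 (178bpm 3/4) — PASS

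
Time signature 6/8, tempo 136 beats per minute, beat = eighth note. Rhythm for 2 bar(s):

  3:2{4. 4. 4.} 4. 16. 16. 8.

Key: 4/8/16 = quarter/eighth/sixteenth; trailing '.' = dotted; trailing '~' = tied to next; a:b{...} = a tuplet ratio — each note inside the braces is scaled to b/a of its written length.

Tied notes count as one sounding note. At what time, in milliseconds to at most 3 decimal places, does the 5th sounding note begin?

1. 0.0ms @ 0 + 882.353ms (2)
2. 882.353ms @ 2 + 882.353ms (2)
3. 1764.706ms @ 4 + 882.353ms (2)
4. 2647.059ms @ 6 + 1323.529ms (3)
5. 3970.588ms @ 9 + 330.882ms (3/4)
6. 4301.471ms @ 39/4 + 330.882ms (3/4)
7. 4632.353ms @ 21/2 + 661.765ms (3/2)

note 5 onset = 9b = 3970.588ms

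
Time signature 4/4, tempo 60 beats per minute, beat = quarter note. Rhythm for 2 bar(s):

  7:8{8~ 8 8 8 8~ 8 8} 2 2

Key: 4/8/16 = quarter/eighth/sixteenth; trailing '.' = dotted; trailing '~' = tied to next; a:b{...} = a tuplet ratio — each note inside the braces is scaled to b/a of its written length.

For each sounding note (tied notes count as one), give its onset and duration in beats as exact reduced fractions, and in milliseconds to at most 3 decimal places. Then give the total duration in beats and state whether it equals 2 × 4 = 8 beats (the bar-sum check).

1) 0.0ms=0b +1142.857ms=8/7b
2) 1142.857ms=8/7b +571.429ms=4/7b
3) 1714.286ms=12/7b +571.429ms=4/7b
4) 2285.714ms=16/7b +1142.857ms=8/7b
5) 3428.571ms=24/7b +571.429ms=4/7b
6) 4000.0ms=4b +2000.0ms=2b
7) 6000.0ms=6b +2000.0ms=2b
Σ=8b of 8 (60bpm 4/4) — PASS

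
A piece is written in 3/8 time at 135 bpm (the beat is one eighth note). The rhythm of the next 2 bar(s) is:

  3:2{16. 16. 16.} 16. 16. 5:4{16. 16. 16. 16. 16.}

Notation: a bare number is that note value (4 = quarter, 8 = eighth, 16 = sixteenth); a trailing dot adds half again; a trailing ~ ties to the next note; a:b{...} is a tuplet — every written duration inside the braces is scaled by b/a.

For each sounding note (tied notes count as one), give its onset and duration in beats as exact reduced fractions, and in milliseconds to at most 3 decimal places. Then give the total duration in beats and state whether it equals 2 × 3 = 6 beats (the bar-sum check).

1) 0.0ms=0b +222.222ms=1/2b
2) 222.222ms=1/2b +222.222ms=1/2b
3) 444.444ms=1b +222.222ms=1/2b
4) 666.667ms=3/2b +333.333ms=3/4b
5) 1000.0ms=9/4b +333.333ms=3/4b
6) 1333.333ms=3b +266.667ms=3/5b
7) 1600.0ms=18/5b +266.667ms=3/5b
8) 1866.667ms=21/5b +266.667ms=3/5b
9) 2133.333ms=24/5b +266.667ms=3/5b
10) 2400.0ms=27/5b +266.667ms=3/5b
Σ=6b of 6 (135bpm 3/8) — PASS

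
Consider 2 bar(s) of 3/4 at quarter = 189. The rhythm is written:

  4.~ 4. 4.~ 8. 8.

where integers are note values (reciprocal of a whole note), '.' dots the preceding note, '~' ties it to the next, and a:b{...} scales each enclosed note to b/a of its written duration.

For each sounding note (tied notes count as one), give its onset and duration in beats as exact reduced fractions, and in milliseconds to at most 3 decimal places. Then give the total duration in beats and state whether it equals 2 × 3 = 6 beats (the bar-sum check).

1) 0.0ms=0b +952.381ms=3b
2) 952.381ms=3b +714.286ms=9/4b
3) 1666.667ms=21/4b +238.095ms=3/4b
Σ=6b of 6 (189bpm 3/4) — PASS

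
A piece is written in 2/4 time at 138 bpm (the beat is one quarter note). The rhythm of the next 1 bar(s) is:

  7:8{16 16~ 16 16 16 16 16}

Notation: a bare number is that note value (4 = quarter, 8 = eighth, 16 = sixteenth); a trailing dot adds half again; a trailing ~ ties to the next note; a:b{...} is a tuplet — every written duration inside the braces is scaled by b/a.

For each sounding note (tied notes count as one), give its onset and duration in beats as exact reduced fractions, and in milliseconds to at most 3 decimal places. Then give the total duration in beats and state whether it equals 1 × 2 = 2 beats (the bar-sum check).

1) 0.0ms=0b +124.224ms=2/7b
2) 124.224ms=2/7b +248.447ms=4/7b
3) 372.671ms=6/7b +124.224ms=2/7b
4) 496.894ms=8/7b +124.224ms=2/7b
5) 621.118ms=10/7b +124.224ms=2/7b
6) 745.342ms=12/7b +124.224ms=2/7b
Σ=2b of 2 (138bpm 2/4) — PASS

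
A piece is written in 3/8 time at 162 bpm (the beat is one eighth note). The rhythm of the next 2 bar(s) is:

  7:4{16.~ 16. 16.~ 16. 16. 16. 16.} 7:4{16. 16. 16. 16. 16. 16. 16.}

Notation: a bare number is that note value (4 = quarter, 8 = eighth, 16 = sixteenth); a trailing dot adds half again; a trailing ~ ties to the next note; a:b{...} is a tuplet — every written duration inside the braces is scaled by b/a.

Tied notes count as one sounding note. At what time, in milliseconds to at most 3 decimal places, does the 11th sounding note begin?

note 11 onset = 36/7b = 1904.762ms

1. 0.0ms @ 0 + 317.46ms (6/7)
2. 317.46ms @ 6/7 + 317.46ms (6/7)
3. 634.921ms @ 12/7 + 158.73ms (3/7)
4. 793.651ms @ 15/7 + 158.73ms (3/7)
5. 952.381ms @ 18/7 + 158.73ms (3/7)
6. 1111.111ms @ 3 + 158.73ms (3/7)
7. 1269.841ms @ 24/7 + 158.73ms (3/7)
8. 1428.571ms @ 27/7 + 158.73ms (3/7)
9. 1587.302ms @ 30/7 + 158.73ms (3/7)
10. 1746.032ms @ 33/7 + 158.73ms (3/7)
11. 1904.762ms @ 36/7 + 158.73ms (3/7)
12. 2063.492ms @ 39/7 + 158.73ms (3/7)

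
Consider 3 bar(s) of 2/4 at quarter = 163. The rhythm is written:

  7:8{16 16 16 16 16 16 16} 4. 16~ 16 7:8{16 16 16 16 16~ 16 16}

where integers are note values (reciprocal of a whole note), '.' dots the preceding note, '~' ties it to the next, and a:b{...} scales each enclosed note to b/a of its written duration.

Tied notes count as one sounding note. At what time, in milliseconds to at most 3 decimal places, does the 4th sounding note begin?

1. 0.0ms @ 0 + 105.171ms (2/7)
2. 105.171ms @ 2/7 + 105.171ms (2/7)
3. 210.342ms @ 4/7 + 105.171ms (2/7)
4. 315.513ms @ 6/7 + 105.171ms (2/7)
5. 420.684ms @ 8/7 + 105.171ms (2/7)
6. 525.855ms @ 10/7 + 105.171ms (2/7)
7. 631.025ms @ 12/7 + 105.171ms (2/7)
8. 736.196ms @ 2 + 552.147ms (3/2)
9. 1288.344ms @ 7/2 + 184.049ms (1/2)
10. 1472.393ms @ 4 + 105.171ms (2/7)
11. 1577.564ms @ 30/7 + 105.171ms (2/7)
12. 1682.734ms @ 32/7 + 105.171ms (2/7)
13. 1787.905ms @ 34/7 + 105.171ms (2/7)
14. 1893.076ms @ 36/7 + 210.342ms (4/7)
15. 2103.418ms @ 40/7 + 105.171ms (2/7)

note 4 onset = 6/7b = 315.513ms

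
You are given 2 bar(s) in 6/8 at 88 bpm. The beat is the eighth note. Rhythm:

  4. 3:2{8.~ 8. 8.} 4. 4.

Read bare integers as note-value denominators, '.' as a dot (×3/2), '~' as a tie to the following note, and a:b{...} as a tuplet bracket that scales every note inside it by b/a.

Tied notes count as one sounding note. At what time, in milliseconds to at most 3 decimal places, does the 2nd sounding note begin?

note 2 onset = 3b = 2045.455ms

1. 0.0ms @ 0 + 2045.455ms (3)
2. 2045.455ms @ 3 + 1363.636ms (2)
3. 3409.091ms @ 5 + 681.818ms (1)
4. 4090.909ms @ 6 + 2045.455ms (3)
5. 6136.364ms @ 9 + 2045.455ms (3)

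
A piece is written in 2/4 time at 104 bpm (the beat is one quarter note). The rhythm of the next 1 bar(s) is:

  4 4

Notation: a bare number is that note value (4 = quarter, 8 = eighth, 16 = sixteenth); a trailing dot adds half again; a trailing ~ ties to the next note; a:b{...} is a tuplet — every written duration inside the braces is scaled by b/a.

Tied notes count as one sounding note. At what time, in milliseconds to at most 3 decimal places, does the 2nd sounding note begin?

note 2 onset = 1b = 576.923ms

1. 0.0ms @ 0 + 576.923ms (1)
2. 576.923ms @ 1 + 576.923ms (1)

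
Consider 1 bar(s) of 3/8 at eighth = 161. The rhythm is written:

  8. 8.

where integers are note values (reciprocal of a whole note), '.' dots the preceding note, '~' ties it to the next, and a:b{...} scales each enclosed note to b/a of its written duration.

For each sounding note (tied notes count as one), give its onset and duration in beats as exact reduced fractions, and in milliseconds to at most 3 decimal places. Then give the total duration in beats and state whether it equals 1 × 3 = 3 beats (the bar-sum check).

1) 0.0ms=0b +559.006ms=3/2b
2) 559.006ms=3/2b +559.006ms=3/2b
Σ=3b of 3 (161bpm 3/8) — PASS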